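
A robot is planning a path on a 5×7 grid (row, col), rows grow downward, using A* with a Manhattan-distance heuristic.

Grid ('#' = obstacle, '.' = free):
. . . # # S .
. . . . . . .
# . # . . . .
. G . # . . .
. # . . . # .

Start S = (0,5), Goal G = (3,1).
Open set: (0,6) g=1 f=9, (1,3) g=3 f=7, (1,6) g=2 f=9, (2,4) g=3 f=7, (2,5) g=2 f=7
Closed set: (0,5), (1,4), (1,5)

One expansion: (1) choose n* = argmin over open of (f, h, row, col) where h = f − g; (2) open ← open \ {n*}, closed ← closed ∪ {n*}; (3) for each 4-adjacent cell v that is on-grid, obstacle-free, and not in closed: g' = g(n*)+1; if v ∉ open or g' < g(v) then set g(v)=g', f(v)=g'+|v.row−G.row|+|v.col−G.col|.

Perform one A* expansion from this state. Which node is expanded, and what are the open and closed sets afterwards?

step 1: expand (1,3) (f=7, h=4) → closed; open now [(0,6) g=1 f=9, (1,2) g=4 f=7, (1,6) g=2 f=9, (2,3) g=4 f=7, (2,4) g=3 f=7, (2,5) g=2 f=7]

expanded=(1,3); open=[(0,6) g=1 f=9, (1,2) g=4 f=7, (1,6) g=2 f=9, (2,3) g=4 f=7, (2,4) g=3 f=7, (2,5) g=2 f=7]; closed=[(0,5), (1,3), (1,4), (1,5)]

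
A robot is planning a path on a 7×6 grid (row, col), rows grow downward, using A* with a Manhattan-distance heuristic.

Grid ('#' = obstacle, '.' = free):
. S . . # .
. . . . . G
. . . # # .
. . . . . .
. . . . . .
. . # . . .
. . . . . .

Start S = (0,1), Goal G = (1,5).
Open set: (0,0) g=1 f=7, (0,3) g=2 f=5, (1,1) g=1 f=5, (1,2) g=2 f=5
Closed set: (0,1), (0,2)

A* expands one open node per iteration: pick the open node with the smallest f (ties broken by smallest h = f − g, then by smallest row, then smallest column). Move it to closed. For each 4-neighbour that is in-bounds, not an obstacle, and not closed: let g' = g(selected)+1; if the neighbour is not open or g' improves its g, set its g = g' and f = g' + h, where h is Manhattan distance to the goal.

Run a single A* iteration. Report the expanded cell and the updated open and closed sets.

expanded=(0,3); open=[(0,0) g=1 f=7, (1,1) g=1 f=5, (1,2) g=2 f=5, (1,3) g=3 f=5]; closed=[(0,1), (0,2), (0,3)]

step 1: expand (0,3) (f=5, h=3) → closed; open now [(0,0) g=1 f=7, (1,1) g=1 f=5, (1,2) g=2 f=5, (1,3) g=3 f=5]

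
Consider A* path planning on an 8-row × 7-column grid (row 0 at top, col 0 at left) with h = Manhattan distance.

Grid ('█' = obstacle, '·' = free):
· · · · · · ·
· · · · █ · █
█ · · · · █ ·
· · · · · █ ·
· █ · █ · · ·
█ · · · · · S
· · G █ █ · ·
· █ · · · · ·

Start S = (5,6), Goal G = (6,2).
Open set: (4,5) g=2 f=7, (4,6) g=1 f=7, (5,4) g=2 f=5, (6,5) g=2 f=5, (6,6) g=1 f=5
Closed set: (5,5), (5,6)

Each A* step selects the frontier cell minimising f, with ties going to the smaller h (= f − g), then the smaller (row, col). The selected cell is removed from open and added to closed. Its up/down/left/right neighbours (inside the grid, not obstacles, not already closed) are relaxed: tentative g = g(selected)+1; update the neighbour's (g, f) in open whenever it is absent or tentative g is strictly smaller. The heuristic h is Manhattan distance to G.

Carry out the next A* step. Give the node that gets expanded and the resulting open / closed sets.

expanded=(5,4); open=[(4,4) g=3 f=7, (4,5) g=2 f=7, (4,6) g=1 f=7, (5,3) g=3 f=5, (6,5) g=2 f=5, (6,6) g=1 f=5]; closed=[(5,4), (5,5), (5,6)]

step 1: expand (5,4) (f=5, h=3) → closed; open now [(4,4) g=3 f=7, (4,5) g=2 f=7, (4,6) g=1 f=7, (5,3) g=3 f=5, (6,5) g=2 f=5, (6,6) g=1 f=5]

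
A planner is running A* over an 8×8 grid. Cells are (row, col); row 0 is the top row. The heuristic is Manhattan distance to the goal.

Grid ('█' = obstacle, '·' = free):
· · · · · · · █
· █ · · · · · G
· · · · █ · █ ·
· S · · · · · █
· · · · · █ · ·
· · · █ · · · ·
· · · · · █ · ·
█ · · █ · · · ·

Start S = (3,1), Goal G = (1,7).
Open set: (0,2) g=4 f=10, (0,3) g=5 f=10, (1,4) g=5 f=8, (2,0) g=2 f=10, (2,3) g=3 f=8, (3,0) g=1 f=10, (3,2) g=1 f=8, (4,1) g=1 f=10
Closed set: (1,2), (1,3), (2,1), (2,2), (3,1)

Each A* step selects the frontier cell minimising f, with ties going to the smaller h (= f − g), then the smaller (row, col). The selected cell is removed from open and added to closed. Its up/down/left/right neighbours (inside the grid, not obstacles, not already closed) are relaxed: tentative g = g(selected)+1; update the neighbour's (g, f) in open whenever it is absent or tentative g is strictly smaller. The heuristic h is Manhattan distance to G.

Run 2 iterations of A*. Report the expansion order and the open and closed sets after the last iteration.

order=[(1,4) → (1,5)]; open=[(0,2) g=4 f=10, (0,3) g=5 f=10, (0,4) g=6 f=10, (0,5) g=7 f=10, (1,6) g=7 f=8, (2,0) g=2 f=10, (2,3) g=3 f=8, (2,5) g=7 f=10, (3,0) g=1 f=10, (3,2) g=1 f=8, (4,1) g=1 f=10]; closed=[(1,2), (1,3), (1,4), (1,5), (2,1), (2,2), (3,1)]

step 1: expand (1,4) (f=8, h=3) → closed; open now [(0,2) g=4 f=10, (0,3) g=5 f=10, (0,4) g=6 f=10, (1,5) g=6 f=8, (2,0) g=2 f=10, (2,3) g=3 f=8, (3,0) g=1 f=10, (3,2) g=1 f=8, (4,1) g=1 f=10]
step 2: expand (1,5) (f=8, h=2) → closed; open now [(0,2) g=4 f=10, (0,3) g=5 f=10, (0,4) g=6 f=10, (0,5) g=7 f=10, (1,6) g=7 f=8, (2,0) g=2 f=10, (2,3) g=3 f=8, (2,5) g=7 f=10, (3,0) g=1 f=10, (3,2) g=1 f=8, (4,1) g=1 f=10]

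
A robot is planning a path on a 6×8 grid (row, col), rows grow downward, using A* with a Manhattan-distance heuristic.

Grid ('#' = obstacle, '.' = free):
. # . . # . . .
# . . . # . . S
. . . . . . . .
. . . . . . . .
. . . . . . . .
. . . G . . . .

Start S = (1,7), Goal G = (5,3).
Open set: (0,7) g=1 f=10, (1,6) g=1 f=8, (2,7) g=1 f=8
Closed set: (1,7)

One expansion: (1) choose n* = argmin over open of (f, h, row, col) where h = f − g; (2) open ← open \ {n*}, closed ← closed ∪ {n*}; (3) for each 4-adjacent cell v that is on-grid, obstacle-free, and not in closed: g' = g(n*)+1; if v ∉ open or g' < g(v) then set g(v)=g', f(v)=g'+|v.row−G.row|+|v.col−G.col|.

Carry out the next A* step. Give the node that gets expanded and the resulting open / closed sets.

step 1: expand (1,6) (f=8, h=7) → closed; open now [(0,6) g=2 f=10, (0,7) g=1 f=10, (1,5) g=2 f=8, (2,6) g=2 f=8, (2,7) g=1 f=8]

expanded=(1,6); open=[(0,6) g=2 f=10, (0,7) g=1 f=10, (1,5) g=2 f=8, (2,6) g=2 f=8, (2,7) g=1 f=8]; closed=[(1,6), (1,7)]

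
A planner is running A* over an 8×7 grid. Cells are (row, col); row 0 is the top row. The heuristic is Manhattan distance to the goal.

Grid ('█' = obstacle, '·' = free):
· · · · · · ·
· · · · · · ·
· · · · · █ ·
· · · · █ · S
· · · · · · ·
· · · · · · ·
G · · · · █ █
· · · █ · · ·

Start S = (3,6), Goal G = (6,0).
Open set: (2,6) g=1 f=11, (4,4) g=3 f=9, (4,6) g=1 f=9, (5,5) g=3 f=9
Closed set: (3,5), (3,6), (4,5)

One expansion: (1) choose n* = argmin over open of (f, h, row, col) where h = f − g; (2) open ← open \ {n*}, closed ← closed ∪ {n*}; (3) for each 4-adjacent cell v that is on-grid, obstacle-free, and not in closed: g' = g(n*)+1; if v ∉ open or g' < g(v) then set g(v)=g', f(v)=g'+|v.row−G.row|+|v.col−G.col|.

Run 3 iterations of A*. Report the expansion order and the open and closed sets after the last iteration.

order=[(4,4) → (4,3) → (4,2)]; open=[(2,6) g=1 f=11, (3,2) g=6 f=11, (3,3) g=5 f=11, (4,1) g=6 f=9, (4,6) g=1 f=9, (5,2) g=6 f=9, (5,3) g=5 f=9, (5,4) g=4 f=9, (5,5) g=3 f=9]; closed=[(3,5), (3,6), (4,2), (4,3), (4,4), (4,5)]

step 1: expand (4,4) (f=9, h=6) → closed; open now [(2,6) g=1 f=11, (4,3) g=4 f=9, (4,6) g=1 f=9, (5,4) g=4 f=9, (5,5) g=3 f=9]
step 2: expand (4,3) (f=9, h=5) → closed; open now [(2,6) g=1 f=11, (3,3) g=5 f=11, (4,2) g=5 f=9, (4,6) g=1 f=9, (5,3) g=5 f=9, (5,4) g=4 f=9, (5,5) g=3 f=9]
step 3: expand (4,2) (f=9, h=4) → closed; open now [(2,6) g=1 f=11, (3,2) g=6 f=11, (3,3) g=5 f=11, (4,1) g=6 f=9, (4,6) g=1 f=9, (5,2) g=6 f=9, (5,3) g=5 f=9, (5,4) g=4 f=9, (5,5) g=3 f=9]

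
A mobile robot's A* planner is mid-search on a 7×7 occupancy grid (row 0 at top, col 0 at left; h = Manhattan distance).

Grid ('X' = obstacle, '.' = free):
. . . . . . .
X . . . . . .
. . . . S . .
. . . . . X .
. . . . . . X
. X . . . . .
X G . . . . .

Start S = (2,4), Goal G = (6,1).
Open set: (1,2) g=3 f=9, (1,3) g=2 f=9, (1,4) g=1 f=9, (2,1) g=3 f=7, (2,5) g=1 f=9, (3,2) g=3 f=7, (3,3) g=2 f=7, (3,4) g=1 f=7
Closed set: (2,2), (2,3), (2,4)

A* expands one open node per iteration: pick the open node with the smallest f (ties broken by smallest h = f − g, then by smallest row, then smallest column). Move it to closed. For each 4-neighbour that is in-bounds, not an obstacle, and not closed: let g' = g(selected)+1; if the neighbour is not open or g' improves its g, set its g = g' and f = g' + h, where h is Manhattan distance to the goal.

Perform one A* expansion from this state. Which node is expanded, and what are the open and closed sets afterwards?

expanded=(2,1); open=[(1,1) g=4 f=9, (1,2) g=3 f=9, (1,3) g=2 f=9, (1,4) g=1 f=9, (2,0) g=4 f=9, (2,5) g=1 f=9, (3,1) g=4 f=7, (3,2) g=3 f=7, (3,3) g=2 f=7, (3,4) g=1 f=7]; closed=[(2,1), (2,2), (2,3), (2,4)]

step 1: expand (2,1) (f=7, h=4) → closed; open now [(1,1) g=4 f=9, (1,2) g=3 f=9, (1,3) g=2 f=9, (1,4) g=1 f=9, (2,0) g=4 f=9, (2,5) g=1 f=9, (3,1) g=4 f=7, (3,2) g=3 f=7, (3,3) g=2 f=7, (3,4) g=1 f=7]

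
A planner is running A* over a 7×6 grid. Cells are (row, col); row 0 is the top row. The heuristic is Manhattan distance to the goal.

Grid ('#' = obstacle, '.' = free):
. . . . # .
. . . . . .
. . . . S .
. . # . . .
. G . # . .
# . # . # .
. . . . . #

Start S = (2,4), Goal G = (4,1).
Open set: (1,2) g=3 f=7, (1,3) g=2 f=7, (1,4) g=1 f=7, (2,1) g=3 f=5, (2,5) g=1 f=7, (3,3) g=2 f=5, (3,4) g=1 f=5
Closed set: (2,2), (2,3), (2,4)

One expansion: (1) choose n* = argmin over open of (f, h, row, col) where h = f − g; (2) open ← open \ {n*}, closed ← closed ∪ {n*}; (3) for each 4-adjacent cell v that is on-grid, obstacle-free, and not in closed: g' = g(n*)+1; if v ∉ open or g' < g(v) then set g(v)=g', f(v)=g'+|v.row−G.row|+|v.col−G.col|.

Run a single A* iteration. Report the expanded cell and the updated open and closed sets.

expanded=(2,1); open=[(1,1) g=4 f=7, (1,2) g=3 f=7, (1,3) g=2 f=7, (1,4) g=1 f=7, (2,0) g=4 f=7, (2,5) g=1 f=7, (3,1) g=4 f=5, (3,3) g=2 f=5, (3,4) g=1 f=5]; closed=[(2,1), (2,2), (2,3), (2,4)]

step 1: expand (2,1) (f=5, h=2) → closed; open now [(1,1) g=4 f=7, (1,2) g=3 f=7, (1,3) g=2 f=7, (1,4) g=1 f=7, (2,0) g=4 f=7, (2,5) g=1 f=7, (3,1) g=4 f=5, (3,3) g=2 f=5, (3,4) g=1 f=5]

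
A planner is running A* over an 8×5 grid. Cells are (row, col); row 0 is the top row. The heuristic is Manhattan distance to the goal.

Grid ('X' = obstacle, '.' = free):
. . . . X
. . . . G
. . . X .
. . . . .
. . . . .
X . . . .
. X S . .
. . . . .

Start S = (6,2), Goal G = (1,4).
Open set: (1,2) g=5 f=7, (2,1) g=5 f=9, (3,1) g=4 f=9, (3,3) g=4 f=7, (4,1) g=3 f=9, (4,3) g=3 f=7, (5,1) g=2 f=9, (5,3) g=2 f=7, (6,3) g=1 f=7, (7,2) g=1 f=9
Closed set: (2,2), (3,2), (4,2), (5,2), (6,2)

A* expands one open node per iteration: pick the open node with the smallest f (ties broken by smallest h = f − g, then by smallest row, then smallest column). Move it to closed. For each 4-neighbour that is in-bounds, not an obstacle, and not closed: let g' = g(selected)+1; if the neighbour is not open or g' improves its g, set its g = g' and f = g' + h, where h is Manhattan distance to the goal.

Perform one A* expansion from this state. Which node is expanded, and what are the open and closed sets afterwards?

step 1: expand (1,2) (f=7, h=2) → closed; open now [(0,2) g=6 f=9, (1,1) g=6 f=9, (1,3) g=6 f=7, (2,1) g=5 f=9, (3,1) g=4 f=9, (3,3) g=4 f=7, (4,1) g=3 f=9, (4,3) g=3 f=7, (5,1) g=2 f=9, (5,3) g=2 f=7, (6,3) g=1 f=7, (7,2) g=1 f=9]

expanded=(1,2); open=[(0,2) g=6 f=9, (1,1) g=6 f=9, (1,3) g=6 f=7, (2,1) g=5 f=9, (3,1) g=4 f=9, (3,3) g=4 f=7, (4,1) g=3 f=9, (4,3) g=3 f=7, (5,1) g=2 f=9, (5,3) g=2 f=7, (6,3) g=1 f=7, (7,2) g=1 f=9]; closed=[(1,2), (2,2), (3,2), (4,2), (5,2), (6,2)]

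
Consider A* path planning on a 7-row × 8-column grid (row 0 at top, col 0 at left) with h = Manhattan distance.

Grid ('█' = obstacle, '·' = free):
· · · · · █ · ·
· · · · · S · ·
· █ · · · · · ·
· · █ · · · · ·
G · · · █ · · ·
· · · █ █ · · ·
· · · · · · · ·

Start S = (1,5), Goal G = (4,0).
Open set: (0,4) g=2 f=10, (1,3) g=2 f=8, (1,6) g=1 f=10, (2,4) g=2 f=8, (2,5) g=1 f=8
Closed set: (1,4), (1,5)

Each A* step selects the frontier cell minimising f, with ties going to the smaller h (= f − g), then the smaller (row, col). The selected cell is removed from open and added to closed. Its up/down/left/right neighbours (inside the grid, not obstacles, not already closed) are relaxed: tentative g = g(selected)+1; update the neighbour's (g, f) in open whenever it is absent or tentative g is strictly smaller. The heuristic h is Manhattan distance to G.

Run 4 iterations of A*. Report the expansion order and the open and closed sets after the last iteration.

step 1: expand (1,3) (f=8, h=6) → closed; open now [(0,3) g=3 f=10, (0,4) g=2 f=10, (1,2) g=3 f=8, (1,6) g=1 f=10, (2,3) g=3 f=8, (2,4) g=2 f=8, (2,5) g=1 f=8]
step 2: expand (1,2) (f=8, h=5) → closed; open now [(0,2) g=4 f=10, (0,3) g=3 f=10, (0,4) g=2 f=10, (1,1) g=4 f=8, (1,6) g=1 f=10, (2,2) g=4 f=8, (2,3) g=3 f=8, (2,4) g=2 f=8, (2,5) g=1 f=8]
step 3: expand (1,1) (f=8, h=4) → closed; open now [(0,1) g=5 f=10, (0,2) g=4 f=10, (0,3) g=3 f=10, (0,4) g=2 f=10, (1,0) g=5 f=8, (1,6) g=1 f=10, (2,2) g=4 f=8, (2,3) g=3 f=8, (2,4) g=2 f=8, (2,5) g=1 f=8]
step 4: expand (1,0) (f=8, h=3) → closed; open now [(0,0) g=6 f=10, (0,1) g=5 f=10, (0,2) g=4 f=10, (0,3) g=3 f=10, (0,4) g=2 f=10, (1,6) g=1 f=10, (2,0) g=6 f=8, (2,2) g=4 f=8, (2,3) g=3 f=8, (2,4) g=2 f=8, (2,5) g=1 f=8]

order=[(1,3) → (1,2) → (1,1) → (1,0)]; open=[(0,0) g=6 f=10, (0,1) g=5 f=10, (0,2) g=4 f=10, (0,3) g=3 f=10, (0,4) g=2 f=10, (1,6) g=1 f=10, (2,0) g=6 f=8, (2,2) g=4 f=8, (2,3) g=3 f=8, (2,4) g=2 f=8, (2,5) g=1 f=8]; closed=[(1,0), (1,1), (1,2), (1,3), (1,4), (1,5)]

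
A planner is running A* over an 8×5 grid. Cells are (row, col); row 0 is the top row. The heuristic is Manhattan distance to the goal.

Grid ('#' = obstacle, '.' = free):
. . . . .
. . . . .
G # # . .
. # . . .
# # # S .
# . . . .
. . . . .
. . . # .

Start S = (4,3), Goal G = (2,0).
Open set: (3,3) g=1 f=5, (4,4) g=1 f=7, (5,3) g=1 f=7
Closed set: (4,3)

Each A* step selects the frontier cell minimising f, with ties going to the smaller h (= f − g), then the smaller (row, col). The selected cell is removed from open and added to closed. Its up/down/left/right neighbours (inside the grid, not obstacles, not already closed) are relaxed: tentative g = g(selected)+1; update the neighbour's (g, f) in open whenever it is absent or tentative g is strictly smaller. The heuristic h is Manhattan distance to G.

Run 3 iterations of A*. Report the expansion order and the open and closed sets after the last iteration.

order=[(3,3) → (2,3) → (3,2)]; open=[(1,3) g=3 f=7, (2,4) g=3 f=7, (3,4) g=2 f=7, (4,4) g=1 f=7, (5,3) g=1 f=7]; closed=[(2,3), (3,2), (3,3), (4,3)]

step 1: expand (3,3) (f=5, h=4) → closed; open now [(2,3) g=2 f=5, (3,2) g=2 f=5, (3,4) g=2 f=7, (4,4) g=1 f=7, (5,3) g=1 f=7]
step 2: expand (2,3) (f=5, h=3) → closed; open now [(1,3) g=3 f=7, (2,4) g=3 f=7, (3,2) g=2 f=5, (3,4) g=2 f=7, (4,4) g=1 f=7, (5,3) g=1 f=7]
step 3: expand (3,2) (f=5, h=3) → closed; open now [(1,3) g=3 f=7, (2,4) g=3 f=7, (3,4) g=2 f=7, (4,4) g=1 f=7, (5,3) g=1 f=7]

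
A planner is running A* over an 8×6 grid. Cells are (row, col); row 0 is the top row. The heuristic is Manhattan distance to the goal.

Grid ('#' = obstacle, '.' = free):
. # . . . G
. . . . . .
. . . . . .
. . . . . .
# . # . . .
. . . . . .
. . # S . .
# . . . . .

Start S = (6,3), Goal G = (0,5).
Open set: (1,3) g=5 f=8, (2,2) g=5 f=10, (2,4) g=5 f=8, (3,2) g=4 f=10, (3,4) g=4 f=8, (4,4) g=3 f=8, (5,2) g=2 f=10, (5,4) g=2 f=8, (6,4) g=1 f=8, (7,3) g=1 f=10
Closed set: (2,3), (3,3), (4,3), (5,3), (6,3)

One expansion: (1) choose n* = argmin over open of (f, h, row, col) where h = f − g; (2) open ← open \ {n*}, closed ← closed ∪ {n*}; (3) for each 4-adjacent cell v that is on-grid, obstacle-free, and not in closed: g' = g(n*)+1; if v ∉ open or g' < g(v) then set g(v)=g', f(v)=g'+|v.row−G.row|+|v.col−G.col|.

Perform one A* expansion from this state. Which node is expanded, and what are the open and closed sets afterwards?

expanded=(1,3); open=[(0,3) g=6 f=8, (1,2) g=6 f=10, (1,4) g=6 f=8, (2,2) g=5 f=10, (2,4) g=5 f=8, (3,2) g=4 f=10, (3,4) g=4 f=8, (4,4) g=3 f=8, (5,2) g=2 f=10, (5,4) g=2 f=8, (6,4) g=1 f=8, (7,3) g=1 f=10]; closed=[(1,3), (2,3), (3,3), (4,3), (5,3), (6,3)]

step 1: expand (1,3) (f=8, h=3) → closed; open now [(0,3) g=6 f=8, (1,2) g=6 f=10, (1,4) g=6 f=8, (2,2) g=5 f=10, (2,4) g=5 f=8, (3,2) g=4 f=10, (3,4) g=4 f=8, (4,4) g=3 f=8, (5,2) g=2 f=10, (5,4) g=2 f=8, (6,4) g=1 f=8, (7,3) g=1 f=10]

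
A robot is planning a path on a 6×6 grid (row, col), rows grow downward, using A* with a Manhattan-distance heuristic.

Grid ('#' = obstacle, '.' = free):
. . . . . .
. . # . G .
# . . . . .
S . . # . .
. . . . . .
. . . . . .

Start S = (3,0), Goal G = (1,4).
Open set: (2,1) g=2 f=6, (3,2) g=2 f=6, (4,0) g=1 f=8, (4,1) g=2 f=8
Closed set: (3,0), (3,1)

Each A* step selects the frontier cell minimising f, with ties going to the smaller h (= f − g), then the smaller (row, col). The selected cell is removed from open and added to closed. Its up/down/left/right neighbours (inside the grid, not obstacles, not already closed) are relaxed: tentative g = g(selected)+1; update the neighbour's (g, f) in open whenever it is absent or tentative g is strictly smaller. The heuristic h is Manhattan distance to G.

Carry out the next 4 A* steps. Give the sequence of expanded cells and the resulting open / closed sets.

step 1: expand (2,1) (f=6, h=4) → closed; open now [(1,1) g=3 f=6, (2,2) g=3 f=6, (3,2) g=2 f=6, (4,0) g=1 f=8, (4,1) g=2 f=8]
step 2: expand (1,1) (f=6, h=3) → closed; open now [(0,1) g=4 f=8, (1,0) g=4 f=8, (2,2) g=3 f=6, (3,2) g=2 f=6, (4,0) g=1 f=8, (4,1) g=2 f=8]
step 3: expand (2,2) (f=6, h=3) → closed; open now [(0,1) g=4 f=8, (1,0) g=4 f=8, (2,3) g=4 f=6, (3,2) g=2 f=6, (4,0) g=1 f=8, (4,1) g=2 f=8]
step 4: expand (2,3) (f=6, h=2) → closed; open now [(0,1) g=4 f=8, (1,0) g=4 f=8, (1,3) g=5 f=6, (2,4) g=5 f=6, (3,2) g=2 f=6, (4,0) g=1 f=8, (4,1) g=2 f=8]

order=[(2,1) → (1,1) → (2,2) → (2,3)]; open=[(0,1) g=4 f=8, (1,0) g=4 f=8, (1,3) g=5 f=6, (2,4) g=5 f=6, (3,2) g=2 f=6, (4,0) g=1 f=8, (4,1) g=2 f=8]; closed=[(1,1), (2,1), (2,2), (2,3), (3,0), (3,1)]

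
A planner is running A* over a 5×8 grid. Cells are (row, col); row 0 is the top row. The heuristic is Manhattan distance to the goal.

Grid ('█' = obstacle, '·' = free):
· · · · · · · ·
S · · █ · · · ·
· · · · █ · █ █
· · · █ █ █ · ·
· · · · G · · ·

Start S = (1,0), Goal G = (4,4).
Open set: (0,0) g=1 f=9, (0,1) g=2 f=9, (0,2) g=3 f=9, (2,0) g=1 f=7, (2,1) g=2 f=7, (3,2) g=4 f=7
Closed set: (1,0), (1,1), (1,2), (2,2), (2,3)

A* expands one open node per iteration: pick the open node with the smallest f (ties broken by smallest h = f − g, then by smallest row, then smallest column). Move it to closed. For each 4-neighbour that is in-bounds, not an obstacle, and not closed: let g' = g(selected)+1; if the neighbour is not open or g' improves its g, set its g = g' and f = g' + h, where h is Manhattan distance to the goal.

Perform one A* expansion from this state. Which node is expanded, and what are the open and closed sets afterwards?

expanded=(3,2); open=[(0,0) g=1 f=9, (0,1) g=2 f=9, (0,2) g=3 f=9, (2,0) g=1 f=7, (2,1) g=2 f=7, (3,1) g=5 f=9, (4,2) g=5 f=7]; closed=[(1,0), (1,1), (1,2), (2,2), (2,3), (3,2)]

step 1: expand (3,2) (f=7, h=3) → closed; open now [(0,0) g=1 f=9, (0,1) g=2 f=9, (0,2) g=3 f=9, (2,0) g=1 f=7, (2,1) g=2 f=7, (3,1) g=5 f=9, (4,2) g=5 f=7]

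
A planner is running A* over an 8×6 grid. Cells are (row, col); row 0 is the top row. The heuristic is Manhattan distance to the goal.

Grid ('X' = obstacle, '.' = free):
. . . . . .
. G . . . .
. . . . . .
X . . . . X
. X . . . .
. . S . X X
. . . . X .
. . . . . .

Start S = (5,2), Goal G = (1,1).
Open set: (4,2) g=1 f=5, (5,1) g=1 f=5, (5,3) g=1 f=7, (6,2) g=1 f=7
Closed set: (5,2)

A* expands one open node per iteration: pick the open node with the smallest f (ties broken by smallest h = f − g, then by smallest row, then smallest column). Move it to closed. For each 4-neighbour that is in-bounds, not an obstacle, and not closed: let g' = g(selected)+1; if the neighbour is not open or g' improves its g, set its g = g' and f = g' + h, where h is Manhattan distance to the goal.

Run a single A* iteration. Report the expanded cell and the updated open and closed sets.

expanded=(4,2); open=[(3,2) g=2 f=5, (4,3) g=2 f=7, (5,1) g=1 f=5, (5,3) g=1 f=7, (6,2) g=1 f=7]; closed=[(4,2), (5,2)]

step 1: expand (4,2) (f=5, h=4) → closed; open now [(3,2) g=2 f=5, (4,3) g=2 f=7, (5,1) g=1 f=5, (5,3) g=1 f=7, (6,2) g=1 f=7]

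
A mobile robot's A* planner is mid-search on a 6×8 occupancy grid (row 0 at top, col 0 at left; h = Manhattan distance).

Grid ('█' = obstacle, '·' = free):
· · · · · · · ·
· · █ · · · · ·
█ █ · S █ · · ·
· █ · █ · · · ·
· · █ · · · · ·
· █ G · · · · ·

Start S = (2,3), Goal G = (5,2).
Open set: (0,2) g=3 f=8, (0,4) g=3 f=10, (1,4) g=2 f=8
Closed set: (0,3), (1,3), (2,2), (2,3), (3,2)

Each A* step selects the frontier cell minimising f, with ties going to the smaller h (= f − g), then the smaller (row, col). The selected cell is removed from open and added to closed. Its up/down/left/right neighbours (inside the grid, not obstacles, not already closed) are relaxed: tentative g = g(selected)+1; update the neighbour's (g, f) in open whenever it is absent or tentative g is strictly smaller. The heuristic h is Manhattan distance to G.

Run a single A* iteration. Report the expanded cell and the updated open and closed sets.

expanded=(0,2); open=[(0,1) g=4 f=10, (0,4) g=3 f=10, (1,4) g=2 f=8]; closed=[(0,2), (0,3), (1,3), (2,2), (2,3), (3,2)]

step 1: expand (0,2) (f=8, h=5) → closed; open now [(0,1) g=4 f=10, (0,4) g=3 f=10, (1,4) g=2 f=8]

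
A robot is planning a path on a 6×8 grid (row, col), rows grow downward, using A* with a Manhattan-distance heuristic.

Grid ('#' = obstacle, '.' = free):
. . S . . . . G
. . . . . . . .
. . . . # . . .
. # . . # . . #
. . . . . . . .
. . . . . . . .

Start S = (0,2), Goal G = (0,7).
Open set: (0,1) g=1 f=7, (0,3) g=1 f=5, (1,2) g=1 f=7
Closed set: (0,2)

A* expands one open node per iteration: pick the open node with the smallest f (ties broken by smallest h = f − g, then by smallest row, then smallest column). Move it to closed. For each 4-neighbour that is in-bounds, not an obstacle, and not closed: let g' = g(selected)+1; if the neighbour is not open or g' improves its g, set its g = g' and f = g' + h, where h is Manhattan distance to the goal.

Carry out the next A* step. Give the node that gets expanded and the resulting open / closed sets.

expanded=(0,3); open=[(0,1) g=1 f=7, (0,4) g=2 f=5, (1,2) g=1 f=7, (1,3) g=2 f=7]; closed=[(0,2), (0,3)]

step 1: expand (0,3) (f=5, h=4) → closed; open now [(0,1) g=1 f=7, (0,4) g=2 f=5, (1,2) g=1 f=7, (1,3) g=2 f=7]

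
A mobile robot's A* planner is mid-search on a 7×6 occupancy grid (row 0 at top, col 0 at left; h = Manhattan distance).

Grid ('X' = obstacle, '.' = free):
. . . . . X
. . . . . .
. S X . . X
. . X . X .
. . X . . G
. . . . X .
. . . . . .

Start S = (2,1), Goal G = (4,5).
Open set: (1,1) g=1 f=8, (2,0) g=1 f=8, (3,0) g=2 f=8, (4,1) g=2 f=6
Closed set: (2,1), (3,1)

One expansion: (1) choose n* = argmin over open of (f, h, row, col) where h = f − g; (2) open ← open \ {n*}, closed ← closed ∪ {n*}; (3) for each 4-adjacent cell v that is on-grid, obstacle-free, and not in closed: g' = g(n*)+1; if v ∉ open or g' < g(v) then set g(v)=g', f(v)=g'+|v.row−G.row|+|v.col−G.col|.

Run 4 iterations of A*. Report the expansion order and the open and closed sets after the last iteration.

step 1: expand (4,1) (f=6, h=4) → closed; open now [(1,1) g=1 f=8, (2,0) g=1 f=8, (3,0) g=2 f=8, (4,0) g=3 f=8, (5,1) g=3 f=8]
step 2: expand (4,0) (f=8, h=5) → closed; open now [(1,1) g=1 f=8, (2,0) g=1 f=8, (3,0) g=2 f=8, (5,0) g=4 f=10, (5,1) g=3 f=8]
step 3: expand (5,1) (f=8, h=5) → closed; open now [(1,1) g=1 f=8, (2,0) g=1 f=8, (3,0) g=2 f=8, (5,0) g=4 f=10, (5,2) g=4 f=8, (6,1) g=4 f=10]
step 4: expand (5,2) (f=8, h=4) → closed; open now [(1,1) g=1 f=8, (2,0) g=1 f=8, (3,0) g=2 f=8, (5,0) g=4 f=10, (5,3) g=5 f=8, (6,1) g=4 f=10, (6,2) g=5 f=10]

order=[(4,1) → (4,0) → (5,1) → (5,2)]; open=[(1,1) g=1 f=8, (2,0) g=1 f=8, (3,0) g=2 f=8, (5,0) g=4 f=10, (5,3) g=5 f=8, (6,1) g=4 f=10, (6,2) g=5 f=10]; closed=[(2,1), (3,1), (4,0), (4,1), (5,1), (5,2)]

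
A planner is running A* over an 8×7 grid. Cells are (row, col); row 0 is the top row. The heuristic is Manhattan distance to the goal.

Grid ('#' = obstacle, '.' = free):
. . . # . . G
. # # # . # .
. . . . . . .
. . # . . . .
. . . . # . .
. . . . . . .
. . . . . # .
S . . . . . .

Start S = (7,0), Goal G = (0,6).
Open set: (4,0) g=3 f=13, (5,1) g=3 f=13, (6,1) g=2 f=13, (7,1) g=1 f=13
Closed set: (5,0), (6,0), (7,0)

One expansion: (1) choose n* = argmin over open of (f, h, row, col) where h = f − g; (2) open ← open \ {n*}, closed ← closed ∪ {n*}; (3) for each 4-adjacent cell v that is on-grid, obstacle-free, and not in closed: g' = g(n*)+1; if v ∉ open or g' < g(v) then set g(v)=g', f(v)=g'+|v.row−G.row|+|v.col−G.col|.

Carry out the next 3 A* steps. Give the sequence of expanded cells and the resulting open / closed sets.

order=[(4,0) → (3,0) → (2,0)]; open=[(1,0) g=6 f=13, (2,1) g=6 f=13, (3,1) g=5 f=13, (4,1) g=4 f=13, (5,1) g=3 f=13, (6,1) g=2 f=13, (7,1) g=1 f=13]; closed=[(2,0), (3,0), (4,0), (5,0), (6,0), (7,0)]

step 1: expand (4,0) (f=13, h=10) → closed; open now [(3,0) g=4 f=13, (4,1) g=4 f=13, (5,1) g=3 f=13, (6,1) g=2 f=13, (7,1) g=1 f=13]
step 2: expand (3,0) (f=13, h=9) → closed; open now [(2,0) g=5 f=13, (3,1) g=5 f=13, (4,1) g=4 f=13, (5,1) g=3 f=13, (6,1) g=2 f=13, (7,1) g=1 f=13]
step 3: expand (2,0) (f=13, h=8) → closed; open now [(1,0) g=6 f=13, (2,1) g=6 f=13, (3,1) g=5 f=13, (4,1) g=4 f=13, (5,1) g=3 f=13, (6,1) g=2 f=13, (7,1) g=1 f=13]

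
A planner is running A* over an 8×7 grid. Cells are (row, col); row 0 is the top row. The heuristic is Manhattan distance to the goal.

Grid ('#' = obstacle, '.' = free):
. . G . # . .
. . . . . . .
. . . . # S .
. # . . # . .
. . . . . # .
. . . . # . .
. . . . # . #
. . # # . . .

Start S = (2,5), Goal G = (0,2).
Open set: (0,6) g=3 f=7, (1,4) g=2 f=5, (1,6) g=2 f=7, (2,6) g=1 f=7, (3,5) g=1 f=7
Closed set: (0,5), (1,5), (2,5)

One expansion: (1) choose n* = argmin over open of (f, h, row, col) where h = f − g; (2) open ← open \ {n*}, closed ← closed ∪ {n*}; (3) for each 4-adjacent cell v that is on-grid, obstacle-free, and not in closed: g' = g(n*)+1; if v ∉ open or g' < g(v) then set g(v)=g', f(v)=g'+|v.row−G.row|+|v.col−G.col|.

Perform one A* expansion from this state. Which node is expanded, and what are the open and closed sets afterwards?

step 1: expand (1,4) (f=5, h=3) → closed; open now [(0,6) g=3 f=7, (1,3) g=3 f=5, (1,6) g=2 f=7, (2,6) g=1 f=7, (3,5) g=1 f=7]

expanded=(1,4); open=[(0,6) g=3 f=7, (1,3) g=3 f=5, (1,6) g=2 f=7, (2,6) g=1 f=7, (3,5) g=1 f=7]; closed=[(0,5), (1,4), (1,5), (2,5)]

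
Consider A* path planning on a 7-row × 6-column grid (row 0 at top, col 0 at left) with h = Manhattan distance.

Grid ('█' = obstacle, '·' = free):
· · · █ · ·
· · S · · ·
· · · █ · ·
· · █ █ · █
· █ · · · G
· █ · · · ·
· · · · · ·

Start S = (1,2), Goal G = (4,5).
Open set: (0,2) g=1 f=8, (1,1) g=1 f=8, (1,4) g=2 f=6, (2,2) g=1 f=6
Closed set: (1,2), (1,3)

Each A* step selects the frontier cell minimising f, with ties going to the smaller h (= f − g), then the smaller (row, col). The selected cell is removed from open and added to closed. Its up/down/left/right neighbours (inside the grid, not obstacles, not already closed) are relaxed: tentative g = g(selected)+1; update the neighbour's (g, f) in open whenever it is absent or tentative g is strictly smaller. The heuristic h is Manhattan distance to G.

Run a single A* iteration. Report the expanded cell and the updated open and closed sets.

expanded=(1,4); open=[(0,2) g=1 f=8, (0,4) g=3 f=8, (1,1) g=1 f=8, (1,5) g=3 f=6, (2,2) g=1 f=6, (2,4) g=3 f=6]; closed=[(1,2), (1,3), (1,4)]

step 1: expand (1,4) (f=6, h=4) → closed; open now [(0,2) g=1 f=8, (0,4) g=3 f=8, (1,1) g=1 f=8, (1,5) g=3 f=6, (2,2) g=1 f=6, (2,4) g=3 f=6]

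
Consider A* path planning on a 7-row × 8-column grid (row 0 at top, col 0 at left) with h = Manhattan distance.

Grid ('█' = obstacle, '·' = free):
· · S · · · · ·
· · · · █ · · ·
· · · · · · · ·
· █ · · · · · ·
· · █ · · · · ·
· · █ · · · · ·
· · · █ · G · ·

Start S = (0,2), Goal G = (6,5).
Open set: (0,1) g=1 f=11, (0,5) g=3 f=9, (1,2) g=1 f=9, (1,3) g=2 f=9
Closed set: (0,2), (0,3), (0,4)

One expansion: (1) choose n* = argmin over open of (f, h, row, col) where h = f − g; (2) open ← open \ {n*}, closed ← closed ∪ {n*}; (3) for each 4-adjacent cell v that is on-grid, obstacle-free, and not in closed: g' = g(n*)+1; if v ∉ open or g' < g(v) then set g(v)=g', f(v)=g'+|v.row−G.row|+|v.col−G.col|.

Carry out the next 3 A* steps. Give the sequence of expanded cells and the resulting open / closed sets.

order=[(0,5) → (1,5) → (2,5)]; open=[(0,1) g=1 f=11, (0,6) g=4 f=11, (1,2) g=1 f=9, (1,3) g=2 f=9, (1,6) g=5 f=11, (2,4) g=6 f=11, (2,6) g=6 f=11, (3,5) g=6 f=9]; closed=[(0,2), (0,3), (0,4), (0,5), (1,5), (2,5)]

step 1: expand (0,5) (f=9, h=6) → closed; open now [(0,1) g=1 f=11, (0,6) g=4 f=11, (1,2) g=1 f=9, (1,3) g=2 f=9, (1,5) g=4 f=9]
step 2: expand (1,5) (f=9, h=5) → closed; open now [(0,1) g=1 f=11, (0,6) g=4 f=11, (1,2) g=1 f=9, (1,3) g=2 f=9, (1,6) g=5 f=11, (2,5) g=5 f=9]
step 3: expand (2,5) (f=9, h=4) → closed; open now [(0,1) g=1 f=11, (0,6) g=4 f=11, (1,2) g=1 f=9, (1,3) g=2 f=9, (1,6) g=5 f=11, (2,4) g=6 f=11, (2,6) g=6 f=11, (3,5) g=6 f=9]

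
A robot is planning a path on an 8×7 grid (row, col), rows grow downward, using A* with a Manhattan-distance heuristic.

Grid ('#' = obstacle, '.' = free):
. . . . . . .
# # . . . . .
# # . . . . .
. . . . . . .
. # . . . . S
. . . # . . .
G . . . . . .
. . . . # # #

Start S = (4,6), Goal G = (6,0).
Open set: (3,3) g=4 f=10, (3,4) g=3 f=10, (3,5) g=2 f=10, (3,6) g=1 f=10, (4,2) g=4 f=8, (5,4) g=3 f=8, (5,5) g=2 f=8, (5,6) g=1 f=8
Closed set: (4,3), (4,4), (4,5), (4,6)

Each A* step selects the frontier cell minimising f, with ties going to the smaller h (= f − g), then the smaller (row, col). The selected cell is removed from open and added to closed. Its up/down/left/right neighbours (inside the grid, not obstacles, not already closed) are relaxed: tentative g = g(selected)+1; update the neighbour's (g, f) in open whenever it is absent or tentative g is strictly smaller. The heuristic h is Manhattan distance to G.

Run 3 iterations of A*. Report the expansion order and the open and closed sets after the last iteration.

order=[(4,2) → (5,2) → (5,1)]; open=[(3,2) g=5 f=10, (3,3) g=4 f=10, (3,4) g=3 f=10, (3,5) g=2 f=10, (3,6) g=1 f=10, (5,0) g=7 f=8, (5,4) g=3 f=8, (5,5) g=2 f=8, (5,6) g=1 f=8, (6,1) g=7 f=8, (6,2) g=6 f=8]; closed=[(4,2), (4,3), (4,4), (4,5), (4,6), (5,1), (5,2)]

step 1: expand (4,2) (f=8, h=4) → closed; open now [(3,2) g=5 f=10, (3,3) g=4 f=10, (3,4) g=3 f=10, (3,5) g=2 f=10, (3,6) g=1 f=10, (5,2) g=5 f=8, (5,4) g=3 f=8, (5,5) g=2 f=8, (5,6) g=1 f=8]
step 2: expand (5,2) (f=8, h=3) → closed; open now [(3,2) g=5 f=10, (3,3) g=4 f=10, (3,4) g=3 f=10, (3,5) g=2 f=10, (3,6) g=1 f=10, (5,1) g=6 f=8, (5,4) g=3 f=8, (5,5) g=2 f=8, (5,6) g=1 f=8, (6,2) g=6 f=8]
step 3: expand (5,1) (f=8, h=2) → closed; open now [(3,2) g=5 f=10, (3,3) g=4 f=10, (3,4) g=3 f=10, (3,5) g=2 f=10, (3,6) g=1 f=10, (5,0) g=7 f=8, (5,4) g=3 f=8, (5,5) g=2 f=8, (5,6) g=1 f=8, (6,1) g=7 f=8, (6,2) g=6 f=8]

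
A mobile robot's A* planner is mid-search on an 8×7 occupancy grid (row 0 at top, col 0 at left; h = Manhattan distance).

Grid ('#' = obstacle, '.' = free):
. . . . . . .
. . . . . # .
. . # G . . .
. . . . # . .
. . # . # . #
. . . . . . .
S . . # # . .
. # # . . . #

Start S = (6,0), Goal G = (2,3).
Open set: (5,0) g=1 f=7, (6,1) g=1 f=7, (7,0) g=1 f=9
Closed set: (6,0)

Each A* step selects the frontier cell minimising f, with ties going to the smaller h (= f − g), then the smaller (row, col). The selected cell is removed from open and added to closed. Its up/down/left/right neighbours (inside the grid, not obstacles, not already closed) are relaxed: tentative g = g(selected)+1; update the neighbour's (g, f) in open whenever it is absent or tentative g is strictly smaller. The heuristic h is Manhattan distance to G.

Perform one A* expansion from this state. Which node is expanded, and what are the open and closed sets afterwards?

step 1: expand (5,0) (f=7, h=6) → closed; open now [(4,0) g=2 f=7, (5,1) g=2 f=7, (6,1) g=1 f=7, (7,0) g=1 f=9]

expanded=(5,0); open=[(4,0) g=2 f=7, (5,1) g=2 f=7, (6,1) g=1 f=7, (7,0) g=1 f=9]; closed=[(5,0), (6,0)]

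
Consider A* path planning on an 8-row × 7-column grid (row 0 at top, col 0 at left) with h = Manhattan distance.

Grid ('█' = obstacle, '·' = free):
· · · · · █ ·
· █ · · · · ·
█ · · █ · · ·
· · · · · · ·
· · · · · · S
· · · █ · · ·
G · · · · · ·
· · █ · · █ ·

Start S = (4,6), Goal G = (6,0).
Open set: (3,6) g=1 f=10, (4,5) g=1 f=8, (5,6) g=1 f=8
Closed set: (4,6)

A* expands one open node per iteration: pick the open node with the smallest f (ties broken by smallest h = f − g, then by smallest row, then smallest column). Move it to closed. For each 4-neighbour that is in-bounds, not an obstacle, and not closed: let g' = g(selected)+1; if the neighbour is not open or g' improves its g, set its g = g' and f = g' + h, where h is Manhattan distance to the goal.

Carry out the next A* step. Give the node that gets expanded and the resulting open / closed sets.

expanded=(4,5); open=[(3,5) g=2 f=10, (3,6) g=1 f=10, (4,4) g=2 f=8, (5,5) g=2 f=8, (5,6) g=1 f=8]; closed=[(4,5), (4,6)]

step 1: expand (4,5) (f=8, h=7) → closed; open now [(3,5) g=2 f=10, (3,6) g=1 f=10, (4,4) g=2 f=8, (5,5) g=2 f=8, (5,6) g=1 f=8]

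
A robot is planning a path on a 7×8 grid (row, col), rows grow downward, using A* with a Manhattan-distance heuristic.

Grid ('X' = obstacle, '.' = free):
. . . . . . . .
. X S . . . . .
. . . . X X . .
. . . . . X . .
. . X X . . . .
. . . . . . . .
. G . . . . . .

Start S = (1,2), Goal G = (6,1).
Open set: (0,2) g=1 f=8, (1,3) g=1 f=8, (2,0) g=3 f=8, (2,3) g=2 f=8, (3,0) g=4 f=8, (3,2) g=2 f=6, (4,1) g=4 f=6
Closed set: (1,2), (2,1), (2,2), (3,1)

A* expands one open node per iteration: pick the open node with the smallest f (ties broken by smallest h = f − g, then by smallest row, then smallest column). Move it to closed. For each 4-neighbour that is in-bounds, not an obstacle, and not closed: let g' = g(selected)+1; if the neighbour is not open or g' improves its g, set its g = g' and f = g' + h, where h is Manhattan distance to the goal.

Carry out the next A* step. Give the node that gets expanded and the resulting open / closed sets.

expanded=(4,1); open=[(0,2) g=1 f=8, (1,3) g=1 f=8, (2,0) g=3 f=8, (2,3) g=2 f=8, (3,0) g=4 f=8, (3,2) g=2 f=6, (4,0) g=5 f=8, (5,1) g=5 f=6]; closed=[(1,2), (2,1), (2,2), (3,1), (4,1)]

step 1: expand (4,1) (f=6, h=2) → closed; open now [(0,2) g=1 f=8, (1,3) g=1 f=8, (2,0) g=3 f=8, (2,3) g=2 f=8, (3,0) g=4 f=8, (3,2) g=2 f=6, (4,0) g=5 f=8, (5,1) g=5 f=6]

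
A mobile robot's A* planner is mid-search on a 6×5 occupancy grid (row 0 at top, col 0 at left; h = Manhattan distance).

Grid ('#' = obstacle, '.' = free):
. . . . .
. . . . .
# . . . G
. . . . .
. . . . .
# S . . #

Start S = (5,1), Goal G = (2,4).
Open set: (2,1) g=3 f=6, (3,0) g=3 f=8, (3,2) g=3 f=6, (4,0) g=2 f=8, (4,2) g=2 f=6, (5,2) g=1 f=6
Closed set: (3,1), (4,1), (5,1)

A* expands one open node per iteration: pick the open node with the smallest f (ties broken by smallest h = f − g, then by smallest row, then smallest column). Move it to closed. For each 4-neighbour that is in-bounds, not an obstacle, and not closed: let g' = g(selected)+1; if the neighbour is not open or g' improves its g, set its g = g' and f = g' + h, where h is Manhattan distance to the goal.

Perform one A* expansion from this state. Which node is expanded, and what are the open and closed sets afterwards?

step 1: expand (2,1) (f=6, h=3) → closed; open now [(1,1) g=4 f=8, (2,2) g=4 f=6, (3,0) g=3 f=8, (3,2) g=3 f=6, (4,0) g=2 f=8, (4,2) g=2 f=6, (5,2) g=1 f=6]

expanded=(2,1); open=[(1,1) g=4 f=8, (2,2) g=4 f=6, (3,0) g=3 f=8, (3,2) g=3 f=6, (4,0) g=2 f=8, (4,2) g=2 f=6, (5,2) g=1 f=6]; closed=[(2,1), (3,1), (4,1), (5,1)]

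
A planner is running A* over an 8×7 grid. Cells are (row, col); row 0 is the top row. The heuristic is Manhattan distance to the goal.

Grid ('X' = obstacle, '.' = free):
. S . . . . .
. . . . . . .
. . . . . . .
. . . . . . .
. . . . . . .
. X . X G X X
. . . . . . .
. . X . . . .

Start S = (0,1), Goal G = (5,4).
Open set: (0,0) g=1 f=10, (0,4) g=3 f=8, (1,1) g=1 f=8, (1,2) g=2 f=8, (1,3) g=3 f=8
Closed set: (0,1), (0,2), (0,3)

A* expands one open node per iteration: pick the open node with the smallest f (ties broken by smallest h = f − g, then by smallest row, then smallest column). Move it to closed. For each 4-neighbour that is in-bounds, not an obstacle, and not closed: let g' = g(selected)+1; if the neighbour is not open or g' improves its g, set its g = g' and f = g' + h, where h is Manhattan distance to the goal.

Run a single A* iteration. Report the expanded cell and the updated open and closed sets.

step 1: expand (0,4) (f=8, h=5) → closed; open now [(0,0) g=1 f=10, (0,5) g=4 f=10, (1,1) g=1 f=8, (1,2) g=2 f=8, (1,3) g=3 f=8, (1,4) g=4 f=8]

expanded=(0,4); open=[(0,0) g=1 f=10, (0,5) g=4 f=10, (1,1) g=1 f=8, (1,2) g=2 f=8, (1,3) g=3 f=8, (1,4) g=4 f=8]; closed=[(0,1), (0,2), (0,3), (0,4)]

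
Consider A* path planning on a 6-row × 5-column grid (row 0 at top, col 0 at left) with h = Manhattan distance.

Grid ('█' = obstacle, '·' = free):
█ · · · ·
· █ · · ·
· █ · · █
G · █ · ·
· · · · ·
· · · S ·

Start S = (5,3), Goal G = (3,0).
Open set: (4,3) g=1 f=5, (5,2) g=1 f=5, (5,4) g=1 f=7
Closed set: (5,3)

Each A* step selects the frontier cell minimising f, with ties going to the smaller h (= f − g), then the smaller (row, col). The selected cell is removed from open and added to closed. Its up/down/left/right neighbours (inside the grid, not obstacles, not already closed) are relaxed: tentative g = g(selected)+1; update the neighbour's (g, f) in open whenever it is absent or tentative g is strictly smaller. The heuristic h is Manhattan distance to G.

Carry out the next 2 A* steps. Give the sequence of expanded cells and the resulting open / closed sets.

step 1: expand (4,3) (f=5, h=4) → closed; open now [(3,3) g=2 f=5, (4,2) g=2 f=5, (4,4) g=2 f=7, (5,2) g=1 f=5, (5,4) g=1 f=7]
step 2: expand (3,3) (f=5, h=3) → closed; open now [(2,3) g=3 f=7, (3,4) g=3 f=7, (4,2) g=2 f=5, (4,4) g=2 f=7, (5,2) g=1 f=5, (5,4) g=1 f=7]

order=[(4,3) → (3,3)]; open=[(2,3) g=3 f=7, (3,4) g=3 f=7, (4,2) g=2 f=5, (4,4) g=2 f=7, (5,2) g=1 f=5, (5,4) g=1 f=7]; closed=[(3,3), (4,3), (5,3)]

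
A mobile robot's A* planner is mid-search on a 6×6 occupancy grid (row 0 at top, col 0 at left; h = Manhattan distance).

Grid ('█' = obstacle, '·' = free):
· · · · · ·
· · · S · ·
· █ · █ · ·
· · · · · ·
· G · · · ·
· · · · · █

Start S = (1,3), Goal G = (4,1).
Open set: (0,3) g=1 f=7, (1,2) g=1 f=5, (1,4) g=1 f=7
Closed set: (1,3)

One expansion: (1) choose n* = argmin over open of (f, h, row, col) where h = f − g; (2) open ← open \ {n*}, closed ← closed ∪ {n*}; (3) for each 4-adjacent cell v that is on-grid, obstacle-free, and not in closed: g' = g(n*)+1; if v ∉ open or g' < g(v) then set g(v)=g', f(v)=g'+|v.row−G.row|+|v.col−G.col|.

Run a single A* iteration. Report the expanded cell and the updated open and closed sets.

step 1: expand (1,2) (f=5, h=4) → closed; open now [(0,2) g=2 f=7, (0,3) g=1 f=7, (1,1) g=2 f=5, (1,4) g=1 f=7, (2,2) g=2 f=5]

expanded=(1,2); open=[(0,2) g=2 f=7, (0,3) g=1 f=7, (1,1) g=2 f=5, (1,4) g=1 f=7, (2,2) g=2 f=5]; closed=[(1,2), (1,3)]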